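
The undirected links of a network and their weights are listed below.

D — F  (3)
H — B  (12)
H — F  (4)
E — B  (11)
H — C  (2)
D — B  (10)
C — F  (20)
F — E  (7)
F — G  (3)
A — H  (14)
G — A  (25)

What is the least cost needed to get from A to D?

21

Shortest distances from A:
A: 0
H: 14  (via A)
C: 16  (via H)
F: 18  (via H)
D: 21  (via F)
Shortest route: A–H–F–D = 21.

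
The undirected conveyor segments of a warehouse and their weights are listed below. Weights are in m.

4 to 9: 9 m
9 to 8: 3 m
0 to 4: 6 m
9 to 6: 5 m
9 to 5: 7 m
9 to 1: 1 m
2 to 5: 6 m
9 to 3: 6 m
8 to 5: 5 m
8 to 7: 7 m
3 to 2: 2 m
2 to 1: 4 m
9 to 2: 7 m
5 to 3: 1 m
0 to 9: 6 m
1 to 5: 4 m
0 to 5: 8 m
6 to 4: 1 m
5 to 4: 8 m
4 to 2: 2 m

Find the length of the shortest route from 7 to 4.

Compare a few routes:
7–8–9–1–2–4: 7+3+1+4+2 = 17
7–8–9–4: 7+3+9 = 19
7–8–9–6–4: 7+3+5+1 = 16
7–8–5–3–2–4: 7+5+1+2+2 = 17
Cheapest is 7–8–9–6–4 at 16 m.

16 m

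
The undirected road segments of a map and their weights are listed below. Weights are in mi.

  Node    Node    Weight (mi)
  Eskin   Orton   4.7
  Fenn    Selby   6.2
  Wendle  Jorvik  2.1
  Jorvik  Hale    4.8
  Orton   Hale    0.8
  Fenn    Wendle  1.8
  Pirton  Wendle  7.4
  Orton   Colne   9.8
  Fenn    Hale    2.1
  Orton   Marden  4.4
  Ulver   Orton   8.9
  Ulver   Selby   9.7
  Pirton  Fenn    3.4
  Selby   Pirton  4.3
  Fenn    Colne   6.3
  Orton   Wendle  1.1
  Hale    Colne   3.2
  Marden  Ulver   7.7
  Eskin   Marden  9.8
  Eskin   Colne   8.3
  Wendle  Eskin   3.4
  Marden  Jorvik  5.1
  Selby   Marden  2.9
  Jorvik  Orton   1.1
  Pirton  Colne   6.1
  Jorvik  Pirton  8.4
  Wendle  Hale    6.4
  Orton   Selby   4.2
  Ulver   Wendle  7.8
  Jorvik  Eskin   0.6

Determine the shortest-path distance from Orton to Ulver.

Running Dijkstra from Orton:
Orton: 0
Hale: 0.8  (via Orton)
Wendle: 1.1  (via Orton)
Jorvik: 1.1  (via Orton)
Eskin: 1.7  (via Jorvik)
Fenn: 2.9  (via Hale)
Colne: 4  (via Hale)
Selby: 4.2  (via Orton)
Marden: 4.4  (via Orton)
Pirton: 6.3  (via Fenn)
Ulver: 8.9  (via Orton)
Shortest route: Orton → Ulver = 8.9 mi.

8.9 mi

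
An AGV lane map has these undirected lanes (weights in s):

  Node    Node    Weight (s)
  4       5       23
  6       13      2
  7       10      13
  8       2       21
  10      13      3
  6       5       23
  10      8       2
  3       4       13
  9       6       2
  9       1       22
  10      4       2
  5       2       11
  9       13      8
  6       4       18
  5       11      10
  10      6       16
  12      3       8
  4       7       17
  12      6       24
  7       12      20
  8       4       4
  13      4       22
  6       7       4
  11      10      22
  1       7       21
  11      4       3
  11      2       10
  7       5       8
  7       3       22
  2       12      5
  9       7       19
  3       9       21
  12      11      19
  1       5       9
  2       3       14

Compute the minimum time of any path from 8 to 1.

26 s

Running Dijkstra from 8:
8: 0
10: 2  (via 8)
4: 4  (via 8)
13: 5  (via 10)
6: 7  (via 13)
11: 7  (via 4)
9: 9  (via 6)
7: 11  (via 6)
2: 17  (via 11)
3: 17  (via 4)
5: 17  (via 11)
12: 22  (via 2)
1: 26  (via 5)
Shortest route: 8–4–11–5–1 = 26 s.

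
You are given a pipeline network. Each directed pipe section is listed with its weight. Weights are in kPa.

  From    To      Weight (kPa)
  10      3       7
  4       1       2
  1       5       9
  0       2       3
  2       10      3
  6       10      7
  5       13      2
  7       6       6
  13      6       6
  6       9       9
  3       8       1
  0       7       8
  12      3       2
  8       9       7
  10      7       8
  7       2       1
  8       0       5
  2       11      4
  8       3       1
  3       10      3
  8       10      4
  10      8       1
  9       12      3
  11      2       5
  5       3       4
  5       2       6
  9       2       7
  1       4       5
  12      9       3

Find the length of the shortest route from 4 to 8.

Enumerating some paths:
4 - 1 - 5 - 3 - 10 - 8: 2+9+4+3+1 = 19
4 - 1 - 5 - 3 - 8: 2+9+4+1 = 16
The minimum is 16 kPa via 4 - 1 - 5 - 3 - 8.

16 kPa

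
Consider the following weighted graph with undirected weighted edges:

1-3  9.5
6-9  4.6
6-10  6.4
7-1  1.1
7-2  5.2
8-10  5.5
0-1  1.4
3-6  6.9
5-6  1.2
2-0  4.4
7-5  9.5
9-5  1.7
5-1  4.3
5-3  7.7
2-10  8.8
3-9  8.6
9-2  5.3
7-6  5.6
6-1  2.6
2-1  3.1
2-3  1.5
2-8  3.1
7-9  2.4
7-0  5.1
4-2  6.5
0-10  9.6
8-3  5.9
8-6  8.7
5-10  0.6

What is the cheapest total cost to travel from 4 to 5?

13.4

Compare a few routes:
4–2–1–5: 6.5+3.1+4.3 = 13.9
4–2–1–6–5: 6.5+3.1+2.6+1.2 = 13.4
4–2–9–5: 6.5+5.3+1.7 = 13.5
The minimum is 13.4 via 4–2–1–6–5.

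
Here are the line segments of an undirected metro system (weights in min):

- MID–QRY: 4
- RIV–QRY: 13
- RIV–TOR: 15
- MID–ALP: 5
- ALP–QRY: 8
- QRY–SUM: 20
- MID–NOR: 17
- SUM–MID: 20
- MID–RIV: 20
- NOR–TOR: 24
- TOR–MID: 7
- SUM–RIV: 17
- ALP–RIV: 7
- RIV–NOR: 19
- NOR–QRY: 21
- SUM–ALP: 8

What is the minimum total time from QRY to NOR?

21 min

Running Dijkstra from QRY:
QRY: 0
MID: 4  (via QRY)
ALP: 8  (via QRY)
TOR: 11  (via MID)
RIV: 13  (via QRY)
SUM: 16  (via ALP)
NOR: 21  (via QRY)
Shortest route: QRY → NOR = 21 min.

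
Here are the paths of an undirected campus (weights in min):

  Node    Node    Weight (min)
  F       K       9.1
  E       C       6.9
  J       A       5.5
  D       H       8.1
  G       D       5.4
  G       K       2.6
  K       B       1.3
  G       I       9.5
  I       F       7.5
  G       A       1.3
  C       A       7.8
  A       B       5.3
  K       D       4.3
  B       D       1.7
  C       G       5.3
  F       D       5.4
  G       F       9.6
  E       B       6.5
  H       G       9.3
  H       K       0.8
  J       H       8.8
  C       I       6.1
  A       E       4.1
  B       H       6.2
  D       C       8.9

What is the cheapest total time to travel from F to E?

Enumerating some paths:
F → G → A → E: 9.6+1.3+4.1 = 15
F → D → B → E: 5.4+1.7+6.5 = 13.6
F → D → G → A → E: 5.4+5.4+1.3+4.1 = 16.2
F → D → B → K → G → A → E: 5.4+1.7+1.3+2.6+1.3+4.1 = 16.4
The minimum is 13.6 min via F → D → B → E.

13.6 min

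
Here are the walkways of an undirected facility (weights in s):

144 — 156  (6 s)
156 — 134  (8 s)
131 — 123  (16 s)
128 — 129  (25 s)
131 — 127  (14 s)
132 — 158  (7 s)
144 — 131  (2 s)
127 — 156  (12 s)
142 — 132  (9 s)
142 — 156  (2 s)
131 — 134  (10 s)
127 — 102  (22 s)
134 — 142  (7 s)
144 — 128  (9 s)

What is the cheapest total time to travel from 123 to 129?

52 s

Enumerating some paths:
123–131–134–156–144–128–129: 16+10+8+6+9+25 = 74
123–131–134–142–156–144–128–129: 16+10+7+2+6+9+25 = 75
123–131–144–128–129: 16+2+9+25 = 52
The minimum is 52 s via 123–131–144–128–129.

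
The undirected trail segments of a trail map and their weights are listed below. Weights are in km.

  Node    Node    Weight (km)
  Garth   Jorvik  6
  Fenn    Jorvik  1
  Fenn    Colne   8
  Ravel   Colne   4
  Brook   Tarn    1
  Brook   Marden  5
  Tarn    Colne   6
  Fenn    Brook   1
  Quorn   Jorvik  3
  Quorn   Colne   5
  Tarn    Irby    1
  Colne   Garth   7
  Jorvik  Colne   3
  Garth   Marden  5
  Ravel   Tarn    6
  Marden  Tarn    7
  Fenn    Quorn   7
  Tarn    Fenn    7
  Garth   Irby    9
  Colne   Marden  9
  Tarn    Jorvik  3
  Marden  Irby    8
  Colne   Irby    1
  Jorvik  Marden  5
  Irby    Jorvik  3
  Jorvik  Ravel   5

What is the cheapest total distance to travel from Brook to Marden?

Settle nodes by increasing distance from Brook:
Brook: 0
Tarn: 1  (via Brook)
Fenn: 1  (via Brook)
Irby: 2  (via Tarn)
Jorvik: 2  (via Fenn)
Colne: 3  (via Irby)
Marden: 5  (via Brook)
Shortest route: Brook–Marden = 5 km.

5 km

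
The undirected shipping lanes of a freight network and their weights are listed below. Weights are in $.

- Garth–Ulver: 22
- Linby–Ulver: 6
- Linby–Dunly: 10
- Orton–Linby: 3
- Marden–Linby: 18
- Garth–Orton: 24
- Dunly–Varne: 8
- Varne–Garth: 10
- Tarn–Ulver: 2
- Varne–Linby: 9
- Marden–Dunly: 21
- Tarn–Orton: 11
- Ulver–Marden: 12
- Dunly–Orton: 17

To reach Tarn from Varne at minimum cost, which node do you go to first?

Linby

Candidate routes:
Varne - Dunly - Linby - Ulver - Tarn: 8+10+6+2 = 26
Varne - Dunly - Linby - Orton - Tarn: 8+10+3+11 = 32
Varne - Linby - Ulver - Tarn: 9+6+2 = 17
Varne - Linby - Orton - Tarn: 9+3+11 = 23
The minimum is $17 via Varne - Linby - Ulver - Tarn.
So from Varne the first move is to Linby.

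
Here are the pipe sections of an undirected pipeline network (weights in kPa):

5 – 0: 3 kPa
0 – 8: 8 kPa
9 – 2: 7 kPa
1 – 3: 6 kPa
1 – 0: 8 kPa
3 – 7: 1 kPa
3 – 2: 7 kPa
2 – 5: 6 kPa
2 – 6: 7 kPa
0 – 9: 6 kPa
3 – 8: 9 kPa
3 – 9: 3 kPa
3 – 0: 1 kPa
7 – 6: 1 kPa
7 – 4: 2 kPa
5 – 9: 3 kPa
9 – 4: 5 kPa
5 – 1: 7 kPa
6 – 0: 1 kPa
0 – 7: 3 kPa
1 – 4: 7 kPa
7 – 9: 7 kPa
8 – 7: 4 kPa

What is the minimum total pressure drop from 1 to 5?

Running Dijkstra from 1:
1: 0
3: 6  (via 1)
0: 7  (via 3)
4: 7  (via 1)
5: 7  (via 1)
Shortest route: 1 → 5 = 7 kPa.

7 kPa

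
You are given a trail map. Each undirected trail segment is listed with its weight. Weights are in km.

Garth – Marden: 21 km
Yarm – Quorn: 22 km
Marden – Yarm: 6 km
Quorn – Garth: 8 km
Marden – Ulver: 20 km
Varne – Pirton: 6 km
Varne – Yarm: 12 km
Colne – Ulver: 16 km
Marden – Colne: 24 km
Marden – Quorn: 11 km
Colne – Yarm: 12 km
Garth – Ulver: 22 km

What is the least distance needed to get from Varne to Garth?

Candidate routes:
Varne → Yarm → Quorn → Garth: 12+22+8 = 42
Varne → Yarm → Marden → Quorn → Garth: 12+6+11+8 = 37
Varne → Yarm → Marden → Garth: 12+6+21 = 39
The minimum is 37 km via Varne → Yarm → Marden → Quorn → Garth.

37 km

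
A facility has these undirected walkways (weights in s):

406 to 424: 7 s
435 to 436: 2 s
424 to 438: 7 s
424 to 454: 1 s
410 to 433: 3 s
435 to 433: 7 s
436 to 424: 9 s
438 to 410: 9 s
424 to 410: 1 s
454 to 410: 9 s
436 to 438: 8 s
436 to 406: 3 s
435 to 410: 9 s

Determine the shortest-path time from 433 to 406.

Enumerating some paths:
433 → 410 → 424 → 406: 3+1+7 = 11
433 → 435 → 436 → 406: 7+2+3 = 12
433 → 410 → 435 → 436 → 406: 3+9+2+3 = 17
433 → 410 → 424 → 436 → 406: 3+1+9+3 = 16
The minimum is 11 s via 433 → 410 → 424 → 406.

11 s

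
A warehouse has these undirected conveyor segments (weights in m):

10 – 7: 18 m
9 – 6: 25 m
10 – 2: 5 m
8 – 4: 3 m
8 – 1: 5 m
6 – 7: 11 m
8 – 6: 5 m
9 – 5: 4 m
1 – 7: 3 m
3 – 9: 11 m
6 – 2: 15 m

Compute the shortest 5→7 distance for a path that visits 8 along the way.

42 m

Best 5 to 8: 5 → 9 → 6 → 8 costing 34
Best 8 to 7: 8 → 1 → 7 costing 8
Total via 8: 34 + 8 = 42 m.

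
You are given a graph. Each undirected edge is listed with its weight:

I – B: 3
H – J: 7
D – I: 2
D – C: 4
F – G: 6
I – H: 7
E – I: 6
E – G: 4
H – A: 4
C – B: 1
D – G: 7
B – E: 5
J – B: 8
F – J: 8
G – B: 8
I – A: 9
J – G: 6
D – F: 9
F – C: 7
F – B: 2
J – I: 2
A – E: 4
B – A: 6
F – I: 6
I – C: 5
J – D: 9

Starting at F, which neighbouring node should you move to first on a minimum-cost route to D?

B

Compare a few routes:
F - B - C - D: 2+1+4 = 7
F - I - D: 6+2 = 8
The minimum is 7 via F - B - C - D.
So from F the first move is to B.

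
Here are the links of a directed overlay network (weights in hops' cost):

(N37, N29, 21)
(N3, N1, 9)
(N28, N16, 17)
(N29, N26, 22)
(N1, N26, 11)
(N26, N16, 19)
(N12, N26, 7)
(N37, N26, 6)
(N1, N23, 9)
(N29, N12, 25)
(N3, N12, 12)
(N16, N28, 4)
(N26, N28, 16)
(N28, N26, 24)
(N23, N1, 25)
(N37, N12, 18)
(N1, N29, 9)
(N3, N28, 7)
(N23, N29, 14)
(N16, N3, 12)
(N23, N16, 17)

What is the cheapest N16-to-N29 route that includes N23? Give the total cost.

44 hops' cost

Shortest N16→N23: N16 → N3 → N1 → N23 = 30
Shortest N23→N29: N23 → N29 = 14
Total via N23: 30 + 14 = 44 hops' cost.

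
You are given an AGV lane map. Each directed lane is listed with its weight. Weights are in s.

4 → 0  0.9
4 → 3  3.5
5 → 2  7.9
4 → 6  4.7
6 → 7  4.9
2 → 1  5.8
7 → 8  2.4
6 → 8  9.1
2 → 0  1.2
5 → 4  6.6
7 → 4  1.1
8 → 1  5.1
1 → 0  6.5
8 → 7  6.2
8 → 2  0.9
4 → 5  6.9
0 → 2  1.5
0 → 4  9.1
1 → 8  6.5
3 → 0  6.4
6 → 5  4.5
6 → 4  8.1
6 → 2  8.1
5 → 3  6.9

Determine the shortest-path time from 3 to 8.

20.2 s

Running Dijkstra from 3:
3: 0
0: 6.4  (via 3)
2: 7.9  (via 0)
1: 13.7  (via 2)
4: 15.5  (via 0)
6: 20.2  (via 4)
8: 20.2  (via 1)
Shortest route: 3–0–2–1–8 = 20.2 s.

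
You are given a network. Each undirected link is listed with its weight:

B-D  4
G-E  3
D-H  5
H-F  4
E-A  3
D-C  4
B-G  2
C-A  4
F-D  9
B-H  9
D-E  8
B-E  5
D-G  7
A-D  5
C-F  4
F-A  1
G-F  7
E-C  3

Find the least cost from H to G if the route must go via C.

Shortest H→C: H → F → C = 8
Best C to G: C → E → G costing 6
Total via C: 8 + 6 = 14.

14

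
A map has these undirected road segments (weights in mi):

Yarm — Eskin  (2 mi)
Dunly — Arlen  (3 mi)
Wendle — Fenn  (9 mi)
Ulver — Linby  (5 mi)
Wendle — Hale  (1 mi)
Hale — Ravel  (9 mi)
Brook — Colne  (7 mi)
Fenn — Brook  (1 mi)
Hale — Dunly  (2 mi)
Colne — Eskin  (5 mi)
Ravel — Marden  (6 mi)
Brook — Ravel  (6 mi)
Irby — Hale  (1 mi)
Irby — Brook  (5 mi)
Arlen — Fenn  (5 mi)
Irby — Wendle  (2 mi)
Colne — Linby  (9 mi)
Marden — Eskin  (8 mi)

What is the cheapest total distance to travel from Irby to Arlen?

6 mi

Compare a few routes:
Irby - Wendle - Hale - Dunly - Arlen: 2+1+2+3 = 8
Irby - Brook - Fenn - Arlen: 5+1+5 = 11
Irby - Hale - Dunly - Arlen: 1+2+3 = 6
Cheapest is Irby - Hale - Dunly - Arlen at 6 mi.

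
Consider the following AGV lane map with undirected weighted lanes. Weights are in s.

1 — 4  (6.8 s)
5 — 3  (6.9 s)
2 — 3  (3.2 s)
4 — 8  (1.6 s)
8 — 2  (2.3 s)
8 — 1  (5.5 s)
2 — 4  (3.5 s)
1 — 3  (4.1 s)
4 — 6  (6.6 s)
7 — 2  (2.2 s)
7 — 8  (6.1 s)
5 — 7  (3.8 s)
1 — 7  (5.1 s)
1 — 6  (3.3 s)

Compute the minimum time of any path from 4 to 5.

9.5 s

Candidate routes:
4 - 8 - 7 - 5: 1.6+6.1+3.8 = 11.5
4 - 8 - 2 - 7 - 5: 1.6+2.3+2.2+3.8 = 9.9
4 - 2 - 3 - 5: 3.5+3.2+6.9 = 13.6
4 - 2 - 7 - 5: 3.5+2.2+3.8 = 9.5
Cheapest is 4 - 2 - 7 - 5 at 9.5 s.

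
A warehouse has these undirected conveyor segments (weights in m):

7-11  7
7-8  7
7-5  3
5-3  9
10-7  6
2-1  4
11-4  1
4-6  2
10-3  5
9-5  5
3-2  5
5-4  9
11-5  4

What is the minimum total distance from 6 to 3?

Running Dijkstra from 6:
6: 0
4: 2  (via 6)
11: 3  (via 4)
5: 7  (via 11)
7: 10  (via 11)
9: 12  (via 5)
3: 16  (via 5)
Shortest route: 6 → 4 → 11 → 5 → 3 = 16 m.

16 m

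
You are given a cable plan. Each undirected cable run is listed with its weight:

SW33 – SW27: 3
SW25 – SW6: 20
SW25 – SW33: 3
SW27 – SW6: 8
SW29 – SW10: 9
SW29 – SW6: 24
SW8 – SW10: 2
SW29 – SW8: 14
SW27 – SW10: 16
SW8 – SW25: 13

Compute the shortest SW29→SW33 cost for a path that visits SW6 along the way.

35

Shortest SW29→SW6: SW29–SW6 = 24
Shortest SW6→SW33: SW6–SW27–SW33 = 11
Total via SW6: 24 + 11 = 35.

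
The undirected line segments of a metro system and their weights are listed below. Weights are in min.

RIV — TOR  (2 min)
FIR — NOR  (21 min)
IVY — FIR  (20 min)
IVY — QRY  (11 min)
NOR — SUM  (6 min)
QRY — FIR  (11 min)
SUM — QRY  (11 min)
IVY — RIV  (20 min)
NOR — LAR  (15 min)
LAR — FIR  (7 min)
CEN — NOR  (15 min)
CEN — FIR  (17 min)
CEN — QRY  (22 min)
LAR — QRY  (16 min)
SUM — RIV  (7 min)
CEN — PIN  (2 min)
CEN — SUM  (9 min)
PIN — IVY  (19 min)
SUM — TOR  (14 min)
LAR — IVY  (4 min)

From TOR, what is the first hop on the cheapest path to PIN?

Candidate routes:
TOR → RIV → SUM → NOR → CEN → PIN: 2+7+6+15+2 = 32
TOR → SUM → NOR → CEN → PIN: 14+6+15+2 = 37
TOR → SUM → CEN → PIN: 14+9+2 = 25
TOR → RIV → SUM → CEN → PIN: 2+7+9+2 = 20
Cheapest is TOR → RIV → SUM → CEN → PIN at 20 min.
So from TOR the first move is to RIV.

RIV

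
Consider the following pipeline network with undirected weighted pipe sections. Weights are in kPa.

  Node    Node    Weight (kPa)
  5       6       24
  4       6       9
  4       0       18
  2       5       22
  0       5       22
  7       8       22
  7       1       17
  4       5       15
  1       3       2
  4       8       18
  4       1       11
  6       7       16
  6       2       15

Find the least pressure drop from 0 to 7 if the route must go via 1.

46 kPa

Shortest 0→1: 0 → 4 → 1 = 29
Shortest 1→7: 1 → 7 = 17
Total via 1: 29 + 17 = 46 kPa.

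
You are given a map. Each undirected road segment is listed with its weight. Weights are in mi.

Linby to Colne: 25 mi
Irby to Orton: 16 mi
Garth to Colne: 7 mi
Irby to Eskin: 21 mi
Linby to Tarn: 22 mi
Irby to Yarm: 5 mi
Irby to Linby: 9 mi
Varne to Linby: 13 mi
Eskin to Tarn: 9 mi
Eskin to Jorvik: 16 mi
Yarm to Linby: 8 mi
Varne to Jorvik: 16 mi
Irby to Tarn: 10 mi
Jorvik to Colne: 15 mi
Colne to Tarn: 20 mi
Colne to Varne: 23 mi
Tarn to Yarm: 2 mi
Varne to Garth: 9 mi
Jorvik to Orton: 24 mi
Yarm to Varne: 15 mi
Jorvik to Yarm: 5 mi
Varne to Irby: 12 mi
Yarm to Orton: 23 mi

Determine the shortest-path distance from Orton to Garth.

37 mi

Candidate routes:
Orton - Irby - Varne - Garth: 16+12+9 = 37
Orton - Irby - Yarm - Varne - Garth: 16+5+15+9 = 45
The minimum is 37 mi via Orton - Irby - Varne - Garth.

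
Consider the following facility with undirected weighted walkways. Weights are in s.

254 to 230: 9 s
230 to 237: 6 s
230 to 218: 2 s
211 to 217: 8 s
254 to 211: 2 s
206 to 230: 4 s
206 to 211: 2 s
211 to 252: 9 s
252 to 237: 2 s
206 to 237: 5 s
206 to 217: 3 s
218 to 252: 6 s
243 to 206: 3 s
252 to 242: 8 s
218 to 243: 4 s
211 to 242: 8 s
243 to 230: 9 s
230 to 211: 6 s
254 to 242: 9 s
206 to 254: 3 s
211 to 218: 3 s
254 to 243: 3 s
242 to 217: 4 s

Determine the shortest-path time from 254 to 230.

Shortest distances from 254:
254: 0
211: 2  (via 254)
206: 3  (via 254)
243: 3  (via 254)
218: 5  (via 211)
217: 6  (via 206)
230: 7  (via 206)
Shortest route: 254 → 206 → 230 = 7 s.

7 s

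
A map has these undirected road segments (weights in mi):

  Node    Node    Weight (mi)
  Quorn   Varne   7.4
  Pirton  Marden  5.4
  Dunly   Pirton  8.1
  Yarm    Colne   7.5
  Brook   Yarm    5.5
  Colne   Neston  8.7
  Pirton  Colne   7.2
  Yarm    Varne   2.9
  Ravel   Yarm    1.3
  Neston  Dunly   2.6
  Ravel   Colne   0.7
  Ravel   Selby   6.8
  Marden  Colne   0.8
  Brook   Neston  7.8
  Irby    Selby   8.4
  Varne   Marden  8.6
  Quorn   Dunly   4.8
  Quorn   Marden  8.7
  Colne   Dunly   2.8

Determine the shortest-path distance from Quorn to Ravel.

Compare a few routes:
Quorn–Dunly–Colne–Ravel: 4.8+2.8+0.7 = 8.3
Quorn–Marden–Colne–Ravel: 8.7+0.8+0.7 = 10.2
Quorn–Varne–Yarm–Ravel: 7.4+2.9+1.3 = 11.6
The minimum is 8.3 mi via Quorn–Dunly–Colne–Ravel.

8.3 mi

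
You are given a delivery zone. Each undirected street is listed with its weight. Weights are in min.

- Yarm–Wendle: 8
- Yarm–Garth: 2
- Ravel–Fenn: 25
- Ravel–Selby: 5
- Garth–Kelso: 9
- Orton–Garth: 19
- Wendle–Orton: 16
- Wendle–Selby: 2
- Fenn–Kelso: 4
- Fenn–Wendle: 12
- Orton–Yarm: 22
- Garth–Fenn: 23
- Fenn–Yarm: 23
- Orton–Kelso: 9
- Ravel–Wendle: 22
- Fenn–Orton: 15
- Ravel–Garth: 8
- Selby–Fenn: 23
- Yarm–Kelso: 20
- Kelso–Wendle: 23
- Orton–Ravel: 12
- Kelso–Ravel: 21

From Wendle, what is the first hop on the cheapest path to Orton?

Compare a few routes:
Wendle → Selby → Ravel → Orton: 2+5+12 = 19
Wendle → Orton: 16 = 16
Wendle → Fenn → Orton: 12+15 = 27
Wendle → Fenn → Kelso → Orton: 12+4+9 = 25
The minimum is 16 min via Wendle → Orton.
So from Wendle the first move is to Orton.

Orton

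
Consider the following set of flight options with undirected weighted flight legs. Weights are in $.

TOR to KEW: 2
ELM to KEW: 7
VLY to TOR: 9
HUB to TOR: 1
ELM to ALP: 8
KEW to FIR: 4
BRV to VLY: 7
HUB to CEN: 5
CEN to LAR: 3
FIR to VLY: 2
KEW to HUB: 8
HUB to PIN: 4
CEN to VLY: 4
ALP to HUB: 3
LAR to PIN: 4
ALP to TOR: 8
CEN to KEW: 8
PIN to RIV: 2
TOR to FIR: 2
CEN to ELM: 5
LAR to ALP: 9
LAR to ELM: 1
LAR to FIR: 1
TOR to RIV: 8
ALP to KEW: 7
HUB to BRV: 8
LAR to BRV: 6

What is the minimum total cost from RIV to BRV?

Shortest distances from RIV:
RIV: 0
PIN: 2  (via RIV)
LAR: 6  (via PIN)
HUB: 6  (via PIN)
ELM: 7  (via LAR)
FIR: 7  (via LAR)
TOR: 7  (via HUB)
KEW: 9  (via TOR)
VLY: 9  (via FIR)
ALP: 9  (via HUB)
CEN: 9  (via LAR)
BRV: 12  (via LAR)
Shortest route: RIV–PIN–LAR–BRV = $12.

$12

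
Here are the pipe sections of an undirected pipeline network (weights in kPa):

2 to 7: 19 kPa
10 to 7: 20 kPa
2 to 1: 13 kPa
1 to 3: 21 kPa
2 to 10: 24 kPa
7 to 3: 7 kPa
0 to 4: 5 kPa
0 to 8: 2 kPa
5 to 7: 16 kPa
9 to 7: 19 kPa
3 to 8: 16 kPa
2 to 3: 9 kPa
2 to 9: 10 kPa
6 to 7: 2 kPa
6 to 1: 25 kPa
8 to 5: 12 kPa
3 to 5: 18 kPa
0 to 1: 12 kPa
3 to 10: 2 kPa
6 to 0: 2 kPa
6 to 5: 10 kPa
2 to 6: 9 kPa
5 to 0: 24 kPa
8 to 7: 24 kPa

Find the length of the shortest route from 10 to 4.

18 kPa

Enumerating some paths:
10 → 3 → 7 → 6 → 0 → 4: 2+7+2+2+5 = 18
10 → 3 → 2 → 6 → 0 → 4: 2+9+9+2+5 = 27
10 → 3 → 8 → 0 → 4: 2+16+2+5 = 25
The minimum is 18 kPa via 10 → 3 → 7 → 6 → 0 → 4.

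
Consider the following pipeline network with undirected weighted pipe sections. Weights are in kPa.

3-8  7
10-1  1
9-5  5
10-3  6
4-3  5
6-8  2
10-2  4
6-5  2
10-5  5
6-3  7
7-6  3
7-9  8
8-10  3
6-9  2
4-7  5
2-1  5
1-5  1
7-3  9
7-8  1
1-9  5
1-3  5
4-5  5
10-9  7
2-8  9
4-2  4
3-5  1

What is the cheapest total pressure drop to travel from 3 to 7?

Running Dijkstra from 3:
3: 0
5: 1  (via 3)
1: 2  (via 5)
6: 3  (via 5)
10: 3  (via 1)
4: 5  (via 3)
8: 5  (via 6)
9: 5  (via 6)
7: 6  (via 6)
Shortest route: 3 → 5 → 6 → 7 = 6 kPa.

6 kPa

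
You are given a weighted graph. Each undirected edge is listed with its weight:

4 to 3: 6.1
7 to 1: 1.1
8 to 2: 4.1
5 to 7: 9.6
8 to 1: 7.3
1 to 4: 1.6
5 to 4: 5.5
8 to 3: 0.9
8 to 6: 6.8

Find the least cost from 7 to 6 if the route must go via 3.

16.5

Best 7 to 3: 7–1–4–3 costing 8.8
Shortest 3→6: 3–8–6 = 7.7
Total via 3: 8.8 + 7.7 = 16.5.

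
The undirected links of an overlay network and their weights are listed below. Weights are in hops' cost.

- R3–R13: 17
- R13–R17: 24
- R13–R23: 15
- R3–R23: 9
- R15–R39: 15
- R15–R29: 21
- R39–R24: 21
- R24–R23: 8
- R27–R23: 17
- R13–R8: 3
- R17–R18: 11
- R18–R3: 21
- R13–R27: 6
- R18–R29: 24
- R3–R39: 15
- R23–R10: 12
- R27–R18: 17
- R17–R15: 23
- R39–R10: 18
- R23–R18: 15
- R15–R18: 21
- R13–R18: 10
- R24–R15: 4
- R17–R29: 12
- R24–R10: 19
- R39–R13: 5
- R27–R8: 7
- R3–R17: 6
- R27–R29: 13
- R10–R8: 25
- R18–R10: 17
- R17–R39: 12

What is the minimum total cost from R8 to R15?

23 hops' cost

Settle nodes by increasing distance from R8:
R8: 0
R13: 3  (via R8)
R27: 7  (via R8)
R39: 8  (via R13)
R18: 13  (via R13)
R23: 18  (via R13)
R17: 20  (via R39)
R3: 20  (via R13)
R29: 20  (via R27)
R15: 23  (via R39)
Shortest route: R8 → R13 → R39 → R15 = 23 hops' cost.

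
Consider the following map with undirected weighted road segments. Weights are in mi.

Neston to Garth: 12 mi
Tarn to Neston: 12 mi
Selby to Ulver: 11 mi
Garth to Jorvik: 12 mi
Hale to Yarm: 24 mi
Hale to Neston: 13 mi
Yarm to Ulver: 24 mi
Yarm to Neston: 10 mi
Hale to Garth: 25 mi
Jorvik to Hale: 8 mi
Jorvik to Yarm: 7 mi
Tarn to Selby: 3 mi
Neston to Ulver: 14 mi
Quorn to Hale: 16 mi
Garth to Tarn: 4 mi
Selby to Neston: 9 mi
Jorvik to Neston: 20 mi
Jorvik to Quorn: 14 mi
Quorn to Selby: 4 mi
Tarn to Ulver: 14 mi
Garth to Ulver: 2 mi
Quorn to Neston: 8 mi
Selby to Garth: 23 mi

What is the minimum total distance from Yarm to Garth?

Candidate routes:
Yarm → Neston → Garth: 10+12 = 22
Yarm → Jorvik → Garth: 7+12 = 19
The minimum is 19 mi via Yarm → Jorvik → Garth.

19 mi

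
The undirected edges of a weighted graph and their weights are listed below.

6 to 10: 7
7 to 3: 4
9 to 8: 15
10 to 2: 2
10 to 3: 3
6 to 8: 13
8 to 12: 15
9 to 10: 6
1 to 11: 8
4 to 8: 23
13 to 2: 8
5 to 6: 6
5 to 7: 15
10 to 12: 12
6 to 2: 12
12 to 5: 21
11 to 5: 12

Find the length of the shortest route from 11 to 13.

35

Enumerating some paths:
11 - 5 - 6 - 2 - 13: 12+6+12+8 = 38
11 - 5 - 12 - 10 - 2 - 13: 12+21+12+2+8 = 55
11 - 5 - 6 - 10 - 2 - 13: 12+6+7+2+8 = 35
11 - 5 - 7 - 3 - 10 - 2 - 13: 12+15+4+3+2+8 = 44
The minimum is 35 via 11 - 5 - 6 - 10 - 2 - 13.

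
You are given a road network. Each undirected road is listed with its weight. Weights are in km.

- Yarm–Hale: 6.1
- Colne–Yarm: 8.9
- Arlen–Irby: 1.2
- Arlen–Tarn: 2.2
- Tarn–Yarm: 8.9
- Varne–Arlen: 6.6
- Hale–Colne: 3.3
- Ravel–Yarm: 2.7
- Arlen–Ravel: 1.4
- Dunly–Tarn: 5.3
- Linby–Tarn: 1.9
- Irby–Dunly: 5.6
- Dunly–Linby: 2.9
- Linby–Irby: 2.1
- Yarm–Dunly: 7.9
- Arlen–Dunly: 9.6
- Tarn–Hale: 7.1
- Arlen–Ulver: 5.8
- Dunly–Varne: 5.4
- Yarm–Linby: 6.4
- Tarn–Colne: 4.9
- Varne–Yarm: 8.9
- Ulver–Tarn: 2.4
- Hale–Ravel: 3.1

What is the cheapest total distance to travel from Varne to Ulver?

11.2 km

Settle nodes by increasing distance from Varne:
Varne: 0
Dunly: 5.4  (via Varne)
Arlen: 6.6  (via Varne)
Irby: 7.8  (via Arlen)
Ravel: 8  (via Arlen)
Linby: 8.3  (via Dunly)
Tarn: 8.8  (via Arlen)
Yarm: 8.9  (via Varne)
Hale: 11.1  (via Ravel)
Ulver: 11.2  (via Tarn)
Shortest route: Varne → Arlen → Tarn → Ulver = 11.2 km.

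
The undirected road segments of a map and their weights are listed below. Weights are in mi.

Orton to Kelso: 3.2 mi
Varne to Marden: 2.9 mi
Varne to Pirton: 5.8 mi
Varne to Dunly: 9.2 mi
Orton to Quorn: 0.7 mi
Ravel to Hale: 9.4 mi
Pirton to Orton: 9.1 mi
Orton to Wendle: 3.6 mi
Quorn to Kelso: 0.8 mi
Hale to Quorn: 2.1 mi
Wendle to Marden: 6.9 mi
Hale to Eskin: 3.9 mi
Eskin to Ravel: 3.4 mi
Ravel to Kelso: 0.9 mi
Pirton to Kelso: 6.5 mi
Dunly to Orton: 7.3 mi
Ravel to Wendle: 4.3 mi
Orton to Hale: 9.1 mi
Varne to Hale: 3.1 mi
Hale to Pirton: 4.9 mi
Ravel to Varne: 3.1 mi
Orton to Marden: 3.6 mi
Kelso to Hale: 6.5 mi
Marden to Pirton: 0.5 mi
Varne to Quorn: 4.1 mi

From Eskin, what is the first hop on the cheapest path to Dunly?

Ravel

Enumerating some paths:
Eskin → Ravel → Kelso → Orton → Dunly: 3.4+0.9+3.2+7.3 = 14.8
Eskin → Ravel → Kelso → Quorn → Orton → Dunly: 3.4+0.9+0.8+0.7+7.3 = 13.1
Eskin → Hale → Quorn → Orton → Dunly: 3.9+2.1+0.7+7.3 = 14
Cheapest is Eskin → Ravel → Kelso → Quorn → Orton → Dunly at 13.1 mi.
So from Eskin the first move is to Ravel.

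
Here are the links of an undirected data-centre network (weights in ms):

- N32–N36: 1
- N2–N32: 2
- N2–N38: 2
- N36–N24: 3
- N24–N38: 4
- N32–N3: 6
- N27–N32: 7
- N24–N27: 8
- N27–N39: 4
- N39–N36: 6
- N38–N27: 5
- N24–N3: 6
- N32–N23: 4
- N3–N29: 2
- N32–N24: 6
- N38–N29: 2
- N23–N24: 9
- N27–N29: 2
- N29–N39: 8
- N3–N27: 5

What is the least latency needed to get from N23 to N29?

10 ms

Candidate routes:
N23–N32–N3–N29: 4+6+2 = 12
N23–N32–N36–N24–N38–N29: 4+1+3+4+2 = 14
N23–N32–N27–N29: 4+7+2 = 13
N23–N32–N2–N38–N29: 4+2+2+2 = 10
The minimum is 10 ms via N23–N32–N2–N38–N29.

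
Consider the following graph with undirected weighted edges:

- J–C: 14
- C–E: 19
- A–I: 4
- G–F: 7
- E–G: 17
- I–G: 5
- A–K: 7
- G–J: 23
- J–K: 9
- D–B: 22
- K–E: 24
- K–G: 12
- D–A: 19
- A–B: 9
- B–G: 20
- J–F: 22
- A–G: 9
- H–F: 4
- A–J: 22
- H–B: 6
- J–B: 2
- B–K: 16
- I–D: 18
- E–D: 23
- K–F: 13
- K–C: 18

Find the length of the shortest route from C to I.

Enumerating some paths:
C–J–B–A–I: 14+2+9+4 = 29
C–J–K–A–I: 14+9+7+4 = 34
The minimum is 29 via C–J–B–A–I.

29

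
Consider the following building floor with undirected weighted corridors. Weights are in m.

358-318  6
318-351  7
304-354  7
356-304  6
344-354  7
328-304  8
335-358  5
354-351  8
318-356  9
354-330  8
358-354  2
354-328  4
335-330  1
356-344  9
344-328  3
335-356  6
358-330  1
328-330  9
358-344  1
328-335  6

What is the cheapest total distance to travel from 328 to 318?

10 m

Compare a few routes:
328 - 354 - 358 - 318: 4+2+6 = 12
328 - 344 - 358 - 318: 3+1+6 = 10
328 - 330 - 358 - 318: 9+1+6 = 16
328 - 335 - 330 - 358 - 318: 6+1+1+6 = 14
The minimum is 10 m via 328 - 344 - 358 - 318.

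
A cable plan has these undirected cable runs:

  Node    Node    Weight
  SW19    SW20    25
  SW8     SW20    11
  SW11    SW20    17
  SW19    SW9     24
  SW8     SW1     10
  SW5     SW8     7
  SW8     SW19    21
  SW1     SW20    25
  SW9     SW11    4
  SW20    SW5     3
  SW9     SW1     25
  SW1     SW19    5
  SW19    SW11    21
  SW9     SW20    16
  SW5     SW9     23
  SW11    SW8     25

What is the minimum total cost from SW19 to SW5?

22

Running Dijkstra from SW19:
SW19: 0
SW1: 5  (via SW19)
SW8: 15  (via SW1)
SW11: 21  (via SW19)
SW5: 22  (via SW8)
Shortest route: SW19 → SW1 → SW8 → SW5 = 22.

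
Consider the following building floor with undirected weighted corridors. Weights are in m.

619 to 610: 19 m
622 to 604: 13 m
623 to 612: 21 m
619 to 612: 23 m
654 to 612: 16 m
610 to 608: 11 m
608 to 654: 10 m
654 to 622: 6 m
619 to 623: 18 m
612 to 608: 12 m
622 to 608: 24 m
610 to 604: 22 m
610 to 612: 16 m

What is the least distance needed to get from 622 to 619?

Running Dijkstra from 622:
622: 0
654: 6  (via 622)
604: 13  (via 622)
608: 16  (via 654)
612: 22  (via 654)
610: 27  (via 608)
623: 43  (via 612)
619: 45  (via 612)
Shortest route: 622–654–612–619 = 45 m.

45 m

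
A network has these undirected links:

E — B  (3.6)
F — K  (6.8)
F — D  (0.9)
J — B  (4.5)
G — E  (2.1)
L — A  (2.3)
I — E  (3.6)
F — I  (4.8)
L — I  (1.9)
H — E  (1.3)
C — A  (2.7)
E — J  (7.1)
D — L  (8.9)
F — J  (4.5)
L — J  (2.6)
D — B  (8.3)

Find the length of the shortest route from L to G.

Compare a few routes:
L → J → B → E → G: 2.6+4.5+3.6+2.1 = 12.8
L → J → F → I → E → G: 2.6+4.5+4.8+3.6+2.1 = 17.6
L → I → E → G: 1.9+3.6+2.1 = 7.6
L → J → E → G: 2.6+7.1+2.1 = 11.8
The minimum is 7.6 via L → I → E → G.

7.6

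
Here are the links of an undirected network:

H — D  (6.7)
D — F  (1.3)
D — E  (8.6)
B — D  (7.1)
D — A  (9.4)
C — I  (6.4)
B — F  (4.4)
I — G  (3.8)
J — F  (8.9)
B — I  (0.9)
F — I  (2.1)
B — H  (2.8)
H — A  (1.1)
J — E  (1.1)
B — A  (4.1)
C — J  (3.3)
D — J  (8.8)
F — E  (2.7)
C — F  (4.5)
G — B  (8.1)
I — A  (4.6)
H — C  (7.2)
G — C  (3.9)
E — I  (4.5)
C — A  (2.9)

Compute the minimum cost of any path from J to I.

Settle nodes by increasing distance from J:
J: 0
E: 1.1  (via J)
C: 3.3  (via J)
F: 3.8  (via E)
D: 5.1  (via F)
I: 5.6  (via E)
Shortest route: J–E–I = 5.6.

5.6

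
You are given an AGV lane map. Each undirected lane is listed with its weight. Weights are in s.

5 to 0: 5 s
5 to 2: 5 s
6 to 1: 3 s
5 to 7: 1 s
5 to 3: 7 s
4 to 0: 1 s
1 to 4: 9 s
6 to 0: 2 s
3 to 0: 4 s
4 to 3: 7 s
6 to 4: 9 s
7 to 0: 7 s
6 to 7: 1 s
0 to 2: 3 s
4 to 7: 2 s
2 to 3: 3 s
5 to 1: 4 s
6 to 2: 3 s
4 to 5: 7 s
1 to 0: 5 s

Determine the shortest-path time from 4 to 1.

6 s

Running Dijkstra from 4:
4: 0
0: 1  (via 4)
7: 2  (via 4)
5: 3  (via 7)
6: 3  (via 0)
2: 4  (via 0)
3: 5  (via 0)
1: 6  (via 0)
Shortest route: 4 → 0 → 1 = 6 s.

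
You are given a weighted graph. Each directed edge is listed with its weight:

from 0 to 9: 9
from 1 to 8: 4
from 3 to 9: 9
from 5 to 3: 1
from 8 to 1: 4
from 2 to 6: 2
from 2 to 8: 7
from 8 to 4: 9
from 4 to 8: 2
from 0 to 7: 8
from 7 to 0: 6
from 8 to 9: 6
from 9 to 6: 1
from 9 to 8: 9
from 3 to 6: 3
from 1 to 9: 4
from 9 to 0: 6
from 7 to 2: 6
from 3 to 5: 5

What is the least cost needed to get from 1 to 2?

Shortest distances from 1:
1: 0
8: 4  (via 1)
9: 4  (via 1)
6: 5  (via 9)
0: 10  (via 9)
4: 13  (via 8)
7: 18  (via 0)
2: 24  (via 7)
Shortest route: 1 → 9 → 0 → 7 → 2 = 24.

24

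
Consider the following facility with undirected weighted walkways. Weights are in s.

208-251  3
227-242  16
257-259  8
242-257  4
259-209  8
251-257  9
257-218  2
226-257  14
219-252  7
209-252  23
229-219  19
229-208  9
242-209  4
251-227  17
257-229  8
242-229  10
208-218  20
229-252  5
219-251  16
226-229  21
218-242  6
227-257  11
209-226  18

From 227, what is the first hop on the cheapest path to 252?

Enumerating some paths:
227 → 242 → 257 → 229 → 252: 16+4+8+5 = 33
227 → 257 → 229 → 252: 11+8+5 = 24
227 → 242 → 229 → 252: 16+10+5 = 31
227 → 257 → 242 → 229 → 252: 11+4+10+5 = 30
Cheapest is 227 → 257 → 229 → 252 at 24 s.
So from 227 the first move is to 257.

257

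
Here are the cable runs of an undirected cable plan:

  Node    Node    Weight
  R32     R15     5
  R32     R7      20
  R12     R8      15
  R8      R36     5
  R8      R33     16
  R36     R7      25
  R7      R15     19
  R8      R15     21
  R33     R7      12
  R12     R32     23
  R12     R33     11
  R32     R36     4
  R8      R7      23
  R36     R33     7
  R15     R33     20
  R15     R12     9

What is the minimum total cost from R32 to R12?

Compare a few routes:
R32–R36–R33–R12: 4+7+11 = 22
R32–R15–R12: 5+9 = 14
R32–R12: 23 = 23
The minimum is 14 via R32–R15–R12.

14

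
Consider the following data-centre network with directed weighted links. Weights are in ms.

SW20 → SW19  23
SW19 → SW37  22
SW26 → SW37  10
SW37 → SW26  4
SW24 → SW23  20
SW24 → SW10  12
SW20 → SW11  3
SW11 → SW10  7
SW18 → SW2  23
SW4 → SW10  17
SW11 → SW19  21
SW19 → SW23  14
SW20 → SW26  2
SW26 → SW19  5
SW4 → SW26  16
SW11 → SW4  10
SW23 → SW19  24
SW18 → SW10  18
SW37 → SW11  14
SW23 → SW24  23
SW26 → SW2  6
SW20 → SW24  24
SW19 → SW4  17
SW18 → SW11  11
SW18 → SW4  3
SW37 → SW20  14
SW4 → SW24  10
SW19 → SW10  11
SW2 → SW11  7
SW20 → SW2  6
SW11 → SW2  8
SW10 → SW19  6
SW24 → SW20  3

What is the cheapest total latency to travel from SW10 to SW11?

39 ms

Candidate routes:
SW10–SW19–SW37–SW11: 6+22+14 = 42
SW10–SW19–SW4–SW24–SW20–SW11: 6+17+10+3+3 = 39
The minimum is 39 ms via SW10–SW19–SW4–SW24–SW20–SW11.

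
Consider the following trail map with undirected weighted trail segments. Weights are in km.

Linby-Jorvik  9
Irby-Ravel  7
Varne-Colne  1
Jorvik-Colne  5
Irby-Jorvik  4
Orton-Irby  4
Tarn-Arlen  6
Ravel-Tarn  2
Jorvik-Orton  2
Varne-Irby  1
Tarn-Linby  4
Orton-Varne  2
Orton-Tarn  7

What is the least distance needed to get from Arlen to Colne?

16 km

Settle nodes by increasing distance from Arlen:
Arlen: 0
Tarn: 6  (via Arlen)
Ravel: 8  (via Tarn)
Linby: 10  (via Tarn)
Orton: 13  (via Tarn)
Jorvik: 15  (via Orton)
Varne: 15  (via Orton)
Irby: 15  (via Ravel)
Colne: 16  (via Varne)
Shortest route: Arlen → Tarn → Orton → Varne → Colne = 16 km.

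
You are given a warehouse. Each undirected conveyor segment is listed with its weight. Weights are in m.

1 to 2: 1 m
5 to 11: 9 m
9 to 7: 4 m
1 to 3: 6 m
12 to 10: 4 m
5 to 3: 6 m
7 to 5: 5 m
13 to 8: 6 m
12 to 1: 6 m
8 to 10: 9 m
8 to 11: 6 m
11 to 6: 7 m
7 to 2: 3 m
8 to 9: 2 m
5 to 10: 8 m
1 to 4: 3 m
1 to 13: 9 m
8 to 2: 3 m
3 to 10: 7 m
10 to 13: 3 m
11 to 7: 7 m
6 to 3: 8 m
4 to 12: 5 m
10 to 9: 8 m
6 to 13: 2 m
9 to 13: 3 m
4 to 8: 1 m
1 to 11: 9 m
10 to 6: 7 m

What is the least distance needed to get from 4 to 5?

Shortest distances from 4:
4: 0
8: 1  (via 4)
1: 3  (via 4)
9: 3  (via 8)
2: 4  (via 8)
12: 5  (via 4)
13: 6  (via 9)
7: 7  (via 9)
11: 7  (via 8)
6: 8  (via 13)
3: 9  (via 1)
10: 9  (via 12)
5: 12  (via 7)
Shortest route: 4–8–9–7–5 = 12 m.

12 m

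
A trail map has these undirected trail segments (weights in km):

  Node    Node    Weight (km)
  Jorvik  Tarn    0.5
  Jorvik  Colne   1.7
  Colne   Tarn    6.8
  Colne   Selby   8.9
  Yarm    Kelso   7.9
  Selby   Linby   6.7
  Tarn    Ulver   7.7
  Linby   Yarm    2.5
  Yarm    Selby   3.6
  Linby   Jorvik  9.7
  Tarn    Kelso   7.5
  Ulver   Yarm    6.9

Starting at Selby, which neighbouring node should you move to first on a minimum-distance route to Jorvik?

Enumerating some paths:
Selby - Linby - Jorvik: 6.7+9.7 = 16.4
Selby - Yarm - Linby - Jorvik: 3.6+2.5+9.7 = 15.8
Selby - Colne - Jorvik: 8.9+1.7 = 10.6
Selby - Colne - Tarn - Jorvik: 8.9+6.8+0.5 = 16.2
The minimum is 10.6 km via Selby - Colne - Jorvik.
So from Selby the first move is to Colne.

Colne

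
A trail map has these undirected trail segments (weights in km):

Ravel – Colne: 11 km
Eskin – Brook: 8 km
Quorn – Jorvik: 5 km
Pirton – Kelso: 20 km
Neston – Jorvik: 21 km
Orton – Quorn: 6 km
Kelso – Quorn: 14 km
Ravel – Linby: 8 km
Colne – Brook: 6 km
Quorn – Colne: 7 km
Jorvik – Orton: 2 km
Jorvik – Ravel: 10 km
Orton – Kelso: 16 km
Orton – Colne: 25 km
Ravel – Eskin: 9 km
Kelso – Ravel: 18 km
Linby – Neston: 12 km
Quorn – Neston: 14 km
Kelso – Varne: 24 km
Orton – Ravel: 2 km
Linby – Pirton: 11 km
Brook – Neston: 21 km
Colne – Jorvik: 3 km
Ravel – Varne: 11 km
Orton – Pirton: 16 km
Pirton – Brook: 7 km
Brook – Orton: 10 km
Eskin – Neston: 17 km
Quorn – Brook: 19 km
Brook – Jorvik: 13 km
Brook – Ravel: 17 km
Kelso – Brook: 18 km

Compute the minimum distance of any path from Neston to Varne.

31 km

Shortest distances from Neston:
Neston: 0
Linby: 12  (via Neston)
Quorn: 14  (via Neston)
Eskin: 17  (via Neston)
Jorvik: 19  (via Quorn)
Orton: 20  (via Quorn)
Ravel: 20  (via Linby)
Brook: 21  (via Neston)
Colne: 21  (via Quorn)
Pirton: 23  (via Linby)
Kelso: 28  (via Quorn)
Varne: 31  (via Ravel)
Shortest route: Neston–Linby–Ravel–Varne = 31 km.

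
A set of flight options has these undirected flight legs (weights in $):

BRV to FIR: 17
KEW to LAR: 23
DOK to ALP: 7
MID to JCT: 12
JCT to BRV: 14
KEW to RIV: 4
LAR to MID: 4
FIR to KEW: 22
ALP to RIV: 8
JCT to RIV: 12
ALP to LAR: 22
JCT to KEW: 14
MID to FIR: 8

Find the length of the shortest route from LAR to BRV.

Enumerating some paths:
LAR → MID → JCT → BRV: 4+12+14 = 30
LAR → MID → FIR → BRV: 4+8+17 = 29
Cheapest is LAR → MID → FIR → BRV at $29.

$29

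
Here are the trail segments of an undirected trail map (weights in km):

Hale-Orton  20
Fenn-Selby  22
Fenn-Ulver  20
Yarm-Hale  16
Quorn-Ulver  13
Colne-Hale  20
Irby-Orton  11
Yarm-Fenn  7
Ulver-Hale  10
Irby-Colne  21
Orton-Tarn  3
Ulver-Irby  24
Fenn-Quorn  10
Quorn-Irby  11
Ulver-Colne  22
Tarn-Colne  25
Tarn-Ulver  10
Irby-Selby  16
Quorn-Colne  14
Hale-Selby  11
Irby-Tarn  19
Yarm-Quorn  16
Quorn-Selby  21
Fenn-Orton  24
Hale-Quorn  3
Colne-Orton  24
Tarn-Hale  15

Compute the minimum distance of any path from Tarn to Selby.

26 km

Shortest distances from Tarn:
Tarn: 0
Orton: 3  (via Tarn)
Ulver: 10  (via Tarn)
Irby: 14  (via Orton)
Hale: 15  (via Tarn)
Quorn: 18  (via Hale)
Colne: 25  (via Tarn)
Selby: 26  (via Hale)
Shortest route: Tarn → Hale → Selby = 26 km.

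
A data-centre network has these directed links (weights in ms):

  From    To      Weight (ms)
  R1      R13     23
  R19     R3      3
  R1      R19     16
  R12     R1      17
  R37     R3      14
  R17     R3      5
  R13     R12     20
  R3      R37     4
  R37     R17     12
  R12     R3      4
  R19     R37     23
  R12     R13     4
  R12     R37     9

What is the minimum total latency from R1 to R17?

35 ms

Enumerating some paths:
R1–R19–R3–R37–R17: 16+3+4+12 = 35
R1–R13–R12–R37–R17: 23+20+9+12 = 64
R1–R13–R12–R3–R37–R17: 23+20+4+4+12 = 63
R1–R19–R37–R17: 16+23+12 = 51
Cheapest is R1–R19–R3–R37–R17 at 35 ms.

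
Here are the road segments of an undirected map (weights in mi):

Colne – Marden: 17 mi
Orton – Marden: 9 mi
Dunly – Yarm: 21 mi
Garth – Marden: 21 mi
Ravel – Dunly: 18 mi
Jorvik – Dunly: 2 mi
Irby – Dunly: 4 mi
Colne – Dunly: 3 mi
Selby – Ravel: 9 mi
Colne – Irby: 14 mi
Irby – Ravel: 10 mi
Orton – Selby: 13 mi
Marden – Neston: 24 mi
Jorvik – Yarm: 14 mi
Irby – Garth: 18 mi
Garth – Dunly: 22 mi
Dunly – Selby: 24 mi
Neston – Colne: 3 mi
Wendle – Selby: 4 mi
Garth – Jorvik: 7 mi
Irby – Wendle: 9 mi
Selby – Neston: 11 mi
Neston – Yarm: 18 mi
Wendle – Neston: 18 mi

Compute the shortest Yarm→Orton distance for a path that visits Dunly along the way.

Shortest Yarm→Dunly: Yarm–Jorvik–Dunly = 16
Shortest Dunly→Orton: Dunly–Colne–Marden–Orton = 29
Total via Dunly: 16 + 29 = 45 mi.

45 mi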